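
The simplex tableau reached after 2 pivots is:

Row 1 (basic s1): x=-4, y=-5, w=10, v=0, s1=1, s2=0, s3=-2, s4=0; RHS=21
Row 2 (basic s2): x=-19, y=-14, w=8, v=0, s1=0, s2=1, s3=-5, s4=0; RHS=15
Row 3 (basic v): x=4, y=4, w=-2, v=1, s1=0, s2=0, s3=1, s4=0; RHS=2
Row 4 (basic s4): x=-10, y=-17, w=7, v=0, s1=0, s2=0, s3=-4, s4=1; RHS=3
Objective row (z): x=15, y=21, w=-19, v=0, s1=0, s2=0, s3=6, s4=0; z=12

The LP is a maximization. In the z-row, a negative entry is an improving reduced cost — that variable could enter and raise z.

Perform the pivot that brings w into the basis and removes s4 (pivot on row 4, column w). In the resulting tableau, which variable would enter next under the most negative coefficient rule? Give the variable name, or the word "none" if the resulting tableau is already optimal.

Pivot element 7. New z-row = old z-row − (-19)·(row 4/7).
Updated z-row coefficients: x: -85/7, y: -176/7, w: 0, v: 0, s1: 0, s2: 0, s3: -34/7, s4: 19/7.
The most negative is -176/7 in column y, so y would enter next.

y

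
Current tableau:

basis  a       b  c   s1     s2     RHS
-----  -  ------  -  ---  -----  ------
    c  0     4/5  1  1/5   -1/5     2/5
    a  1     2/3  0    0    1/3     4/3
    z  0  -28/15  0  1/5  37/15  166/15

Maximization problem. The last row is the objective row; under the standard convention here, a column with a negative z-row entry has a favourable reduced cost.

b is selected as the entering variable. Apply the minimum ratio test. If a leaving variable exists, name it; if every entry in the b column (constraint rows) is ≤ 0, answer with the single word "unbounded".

Ratios: row 1 (c): (2/5)/(4/5) = 1/2; row 2 (a): (4/3)/(2/3) = 2.
Minimum ratio is in the c row, so c leaves.

c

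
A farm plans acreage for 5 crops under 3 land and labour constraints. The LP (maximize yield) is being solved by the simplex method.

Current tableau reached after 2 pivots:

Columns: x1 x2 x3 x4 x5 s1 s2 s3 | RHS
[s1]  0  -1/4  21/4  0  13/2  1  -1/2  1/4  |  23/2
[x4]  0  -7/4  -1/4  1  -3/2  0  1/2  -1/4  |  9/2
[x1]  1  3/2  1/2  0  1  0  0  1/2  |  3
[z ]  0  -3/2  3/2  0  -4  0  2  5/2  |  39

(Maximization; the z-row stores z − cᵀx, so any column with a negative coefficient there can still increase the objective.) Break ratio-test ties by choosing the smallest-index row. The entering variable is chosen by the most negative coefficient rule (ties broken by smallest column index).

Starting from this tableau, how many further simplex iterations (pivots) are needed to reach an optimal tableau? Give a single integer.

pivot: x5 in, s1 out → z = 599/13
pivot: x2 in, x1 out → z = 237/5
No improving column remains; optimal.

2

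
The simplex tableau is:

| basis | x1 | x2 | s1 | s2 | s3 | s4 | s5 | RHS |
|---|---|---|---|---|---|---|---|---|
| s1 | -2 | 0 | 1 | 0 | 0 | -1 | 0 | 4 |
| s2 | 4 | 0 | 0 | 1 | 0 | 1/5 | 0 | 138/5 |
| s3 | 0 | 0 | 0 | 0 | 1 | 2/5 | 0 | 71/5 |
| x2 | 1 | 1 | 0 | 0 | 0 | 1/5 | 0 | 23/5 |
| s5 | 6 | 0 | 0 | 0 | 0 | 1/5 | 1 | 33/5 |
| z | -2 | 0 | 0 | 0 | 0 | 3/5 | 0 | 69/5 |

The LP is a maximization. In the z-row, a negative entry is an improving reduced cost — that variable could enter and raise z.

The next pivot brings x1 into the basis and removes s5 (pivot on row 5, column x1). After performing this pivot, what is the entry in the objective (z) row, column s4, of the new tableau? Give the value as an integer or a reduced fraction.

Pivot element is row 5, column x1: 6.
Normalize row 5: new (row 5, s4) = (1/5)/6 = 1/30.
z-row ← z-row − (-2)·(new row 5): 3/5 − (-2)·(1/30) = 2/3.

2/3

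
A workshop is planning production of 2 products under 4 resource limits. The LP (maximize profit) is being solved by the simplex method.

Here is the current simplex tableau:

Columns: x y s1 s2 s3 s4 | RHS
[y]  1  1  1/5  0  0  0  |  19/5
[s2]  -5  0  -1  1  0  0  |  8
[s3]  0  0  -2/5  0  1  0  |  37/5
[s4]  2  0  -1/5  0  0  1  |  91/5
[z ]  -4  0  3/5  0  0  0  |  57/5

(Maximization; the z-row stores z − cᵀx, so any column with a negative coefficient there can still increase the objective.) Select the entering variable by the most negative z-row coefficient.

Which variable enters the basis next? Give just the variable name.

x

Objective-row coefficients: x: -4, y: 0, s1: 3/5, s2: 0, s3: 0, s4: 0.
The most negative is -4 in column x, so x enters.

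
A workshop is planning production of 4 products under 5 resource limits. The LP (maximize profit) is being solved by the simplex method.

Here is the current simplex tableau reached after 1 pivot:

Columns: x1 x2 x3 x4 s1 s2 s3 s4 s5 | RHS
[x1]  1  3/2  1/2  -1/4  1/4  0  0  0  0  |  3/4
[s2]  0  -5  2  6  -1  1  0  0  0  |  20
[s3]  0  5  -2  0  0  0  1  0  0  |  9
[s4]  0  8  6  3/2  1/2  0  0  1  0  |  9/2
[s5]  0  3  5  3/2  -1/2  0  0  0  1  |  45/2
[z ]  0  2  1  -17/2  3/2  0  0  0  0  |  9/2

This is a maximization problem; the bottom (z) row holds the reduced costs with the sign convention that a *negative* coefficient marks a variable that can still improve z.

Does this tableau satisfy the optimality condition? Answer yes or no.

no

Column x4 has objective-row coefficient -17/2, which is negative; an improving pivot exists, so not yet optimal.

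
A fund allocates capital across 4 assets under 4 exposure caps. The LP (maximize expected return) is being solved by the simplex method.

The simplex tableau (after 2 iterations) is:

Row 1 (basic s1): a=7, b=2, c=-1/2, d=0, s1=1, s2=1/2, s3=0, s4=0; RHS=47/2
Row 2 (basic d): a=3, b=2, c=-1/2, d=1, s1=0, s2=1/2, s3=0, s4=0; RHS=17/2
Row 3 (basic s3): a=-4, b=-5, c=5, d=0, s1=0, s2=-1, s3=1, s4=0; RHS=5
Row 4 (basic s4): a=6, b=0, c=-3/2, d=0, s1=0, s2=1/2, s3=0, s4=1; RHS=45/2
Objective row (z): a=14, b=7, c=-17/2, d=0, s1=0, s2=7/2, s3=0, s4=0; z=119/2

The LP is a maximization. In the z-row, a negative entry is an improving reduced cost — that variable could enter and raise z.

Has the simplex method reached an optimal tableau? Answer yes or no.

no

Column c has objective-row coefficient -17/2, which is negative; an improving pivot exists, so not yet optimal.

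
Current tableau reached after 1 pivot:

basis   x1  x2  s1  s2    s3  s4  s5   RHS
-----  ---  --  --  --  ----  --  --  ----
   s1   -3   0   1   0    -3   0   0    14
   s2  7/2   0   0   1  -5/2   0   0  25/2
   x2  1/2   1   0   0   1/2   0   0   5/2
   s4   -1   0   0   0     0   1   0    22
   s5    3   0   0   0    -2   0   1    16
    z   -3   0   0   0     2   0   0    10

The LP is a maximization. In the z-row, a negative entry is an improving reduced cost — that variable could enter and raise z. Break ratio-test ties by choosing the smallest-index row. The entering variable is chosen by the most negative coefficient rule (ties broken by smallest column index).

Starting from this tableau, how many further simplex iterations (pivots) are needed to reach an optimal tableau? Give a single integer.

pivot: x1 in, s2 out → z = 145/7
pivot: s3 in, x2 out → z = 125/6
No improving column remains; optimal.

2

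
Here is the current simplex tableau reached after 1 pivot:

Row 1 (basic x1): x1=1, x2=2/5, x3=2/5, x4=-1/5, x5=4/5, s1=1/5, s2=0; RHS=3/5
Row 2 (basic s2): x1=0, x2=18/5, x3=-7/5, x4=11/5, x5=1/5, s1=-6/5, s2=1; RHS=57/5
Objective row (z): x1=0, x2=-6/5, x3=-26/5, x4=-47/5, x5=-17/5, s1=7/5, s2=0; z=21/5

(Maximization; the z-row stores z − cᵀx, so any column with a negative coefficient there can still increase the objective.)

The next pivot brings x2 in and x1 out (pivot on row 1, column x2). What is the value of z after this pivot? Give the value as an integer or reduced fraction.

Minimum ratio for x2: (3/5)/(2/5) = 3/2.
z changes by −(z-row coeff of x2)·ratio = −(-6/5)·(3/2) = 9/5.
New z = 21/5 + (9/5) = 6.

6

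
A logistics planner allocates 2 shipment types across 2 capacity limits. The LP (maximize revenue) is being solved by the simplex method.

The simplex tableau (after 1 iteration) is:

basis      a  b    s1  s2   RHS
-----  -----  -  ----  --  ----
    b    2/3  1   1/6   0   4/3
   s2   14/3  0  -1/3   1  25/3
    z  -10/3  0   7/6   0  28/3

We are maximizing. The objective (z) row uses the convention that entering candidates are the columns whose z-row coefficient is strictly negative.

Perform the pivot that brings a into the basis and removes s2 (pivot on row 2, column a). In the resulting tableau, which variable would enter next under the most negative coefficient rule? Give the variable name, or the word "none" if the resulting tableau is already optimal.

none

Pivot element 14/3. New z-row = old z-row − (-10/3)·(row 2/(14/3)).
Updated z-row coefficients: a: 0, b: 0, s1: 13/14, s2: 5/7.
No coefficient is strictly negative; the tableau after this pivot is optimal.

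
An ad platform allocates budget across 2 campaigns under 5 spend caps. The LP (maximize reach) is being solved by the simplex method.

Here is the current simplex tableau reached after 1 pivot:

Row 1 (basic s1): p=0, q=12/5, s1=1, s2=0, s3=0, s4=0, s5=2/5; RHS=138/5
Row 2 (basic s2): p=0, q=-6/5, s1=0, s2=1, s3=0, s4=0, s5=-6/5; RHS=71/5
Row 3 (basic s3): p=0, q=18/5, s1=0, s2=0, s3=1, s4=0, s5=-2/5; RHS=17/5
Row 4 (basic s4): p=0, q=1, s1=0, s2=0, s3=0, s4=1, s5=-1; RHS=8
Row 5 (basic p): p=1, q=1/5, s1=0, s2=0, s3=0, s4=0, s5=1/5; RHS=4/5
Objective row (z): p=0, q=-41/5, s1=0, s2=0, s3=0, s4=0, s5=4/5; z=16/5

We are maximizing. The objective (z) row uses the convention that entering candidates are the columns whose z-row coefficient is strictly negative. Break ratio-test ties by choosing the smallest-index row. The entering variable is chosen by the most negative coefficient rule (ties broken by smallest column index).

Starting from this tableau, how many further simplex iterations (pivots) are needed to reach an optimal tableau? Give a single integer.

pivot: q in, s3 out → z = 197/18
pivot: s5 in, p out → z = 45/4
No improving column remains; optimal.

2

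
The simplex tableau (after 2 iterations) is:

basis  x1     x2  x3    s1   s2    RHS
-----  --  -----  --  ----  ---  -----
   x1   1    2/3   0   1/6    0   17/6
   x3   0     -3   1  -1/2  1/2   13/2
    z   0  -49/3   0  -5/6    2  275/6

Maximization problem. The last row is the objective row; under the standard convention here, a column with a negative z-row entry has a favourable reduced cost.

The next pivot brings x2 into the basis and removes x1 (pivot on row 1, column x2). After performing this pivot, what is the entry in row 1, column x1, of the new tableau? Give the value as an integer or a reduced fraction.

3/2

Pivot element is row 1, column x2: 2/3.
Normalize row 1: new (row 1, x1) = 1/(2/3) = 3/2.
Row 1 is the pivot row, so the entry is 3/2.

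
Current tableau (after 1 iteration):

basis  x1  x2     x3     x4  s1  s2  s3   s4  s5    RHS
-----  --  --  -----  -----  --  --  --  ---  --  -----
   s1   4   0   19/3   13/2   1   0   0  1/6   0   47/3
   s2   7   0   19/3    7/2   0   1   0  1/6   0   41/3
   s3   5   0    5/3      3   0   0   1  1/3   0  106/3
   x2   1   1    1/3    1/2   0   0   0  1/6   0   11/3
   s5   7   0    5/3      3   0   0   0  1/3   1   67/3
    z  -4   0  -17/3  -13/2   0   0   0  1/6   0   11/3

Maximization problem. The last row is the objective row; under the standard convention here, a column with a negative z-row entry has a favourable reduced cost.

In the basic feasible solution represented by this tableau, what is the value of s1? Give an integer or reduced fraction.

47/3

s1 is basic (row 1); its value is the RHS of that row: 47/3.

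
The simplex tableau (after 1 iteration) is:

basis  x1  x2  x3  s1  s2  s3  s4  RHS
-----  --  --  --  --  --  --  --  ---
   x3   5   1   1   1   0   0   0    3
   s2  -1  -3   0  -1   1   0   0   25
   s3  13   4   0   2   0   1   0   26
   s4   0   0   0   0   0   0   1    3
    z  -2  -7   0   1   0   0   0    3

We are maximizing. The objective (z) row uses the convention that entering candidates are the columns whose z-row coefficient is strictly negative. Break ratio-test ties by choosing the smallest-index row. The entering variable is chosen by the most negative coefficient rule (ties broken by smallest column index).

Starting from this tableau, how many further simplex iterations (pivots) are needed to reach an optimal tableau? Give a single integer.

pivot: x2 in, x3 out → z = 24
No improving column remains; optimal.

1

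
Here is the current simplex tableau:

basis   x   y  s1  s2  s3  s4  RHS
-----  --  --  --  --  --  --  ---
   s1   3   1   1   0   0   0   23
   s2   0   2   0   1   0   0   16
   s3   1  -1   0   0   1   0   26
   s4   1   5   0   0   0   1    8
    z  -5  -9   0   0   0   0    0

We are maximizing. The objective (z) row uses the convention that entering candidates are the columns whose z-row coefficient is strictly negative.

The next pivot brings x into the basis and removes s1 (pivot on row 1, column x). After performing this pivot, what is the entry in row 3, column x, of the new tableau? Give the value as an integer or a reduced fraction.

Pivot element is row 1, column x: 3.
Normalize row 1: new (row 1, x) = 3/3 = 1.
row 3 ← row 3 − 1·(new row 1): 1 − 1·1 = 0.

0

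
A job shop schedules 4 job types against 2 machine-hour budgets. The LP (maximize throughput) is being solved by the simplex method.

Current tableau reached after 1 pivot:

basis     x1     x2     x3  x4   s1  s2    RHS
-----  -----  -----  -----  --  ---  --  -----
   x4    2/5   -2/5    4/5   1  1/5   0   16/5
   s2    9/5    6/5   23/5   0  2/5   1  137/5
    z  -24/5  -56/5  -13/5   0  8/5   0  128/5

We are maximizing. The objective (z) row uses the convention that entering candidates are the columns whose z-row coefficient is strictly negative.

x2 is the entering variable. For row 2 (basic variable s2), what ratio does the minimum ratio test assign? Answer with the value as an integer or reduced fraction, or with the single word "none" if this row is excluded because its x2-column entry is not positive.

Ratio = RHS / (x2 entry) = (137/5) / (6/5) = 137/6.

137/6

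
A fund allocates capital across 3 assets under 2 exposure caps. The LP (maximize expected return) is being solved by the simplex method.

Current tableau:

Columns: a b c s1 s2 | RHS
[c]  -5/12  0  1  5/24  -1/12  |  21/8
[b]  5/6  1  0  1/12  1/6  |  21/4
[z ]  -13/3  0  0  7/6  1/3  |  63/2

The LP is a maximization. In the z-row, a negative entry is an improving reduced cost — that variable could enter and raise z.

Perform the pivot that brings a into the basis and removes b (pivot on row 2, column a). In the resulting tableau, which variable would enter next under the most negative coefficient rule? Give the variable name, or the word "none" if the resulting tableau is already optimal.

Pivot element 5/6. New z-row = old z-row − (-13/3)·(row 2/(5/6)).
Updated z-row coefficients: a: 0, b: 26/5, c: 0, s1: 8/5, s2: 6/5.
No coefficient is strictly negative; the tableau after this pivot is optimal.

none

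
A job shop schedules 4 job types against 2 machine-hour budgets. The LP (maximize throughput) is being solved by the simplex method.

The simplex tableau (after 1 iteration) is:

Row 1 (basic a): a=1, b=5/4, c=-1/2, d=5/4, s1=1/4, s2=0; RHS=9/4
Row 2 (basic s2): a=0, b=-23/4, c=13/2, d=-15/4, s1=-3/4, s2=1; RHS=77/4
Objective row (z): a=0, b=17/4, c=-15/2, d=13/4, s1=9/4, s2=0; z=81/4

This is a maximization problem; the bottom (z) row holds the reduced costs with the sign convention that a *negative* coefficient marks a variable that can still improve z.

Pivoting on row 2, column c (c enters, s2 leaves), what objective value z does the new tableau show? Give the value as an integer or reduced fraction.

Minimum ratio for c: (77/4)/(13/2) = 77/26.
z changes by −(z-row coeff of c)·ratio = −(-15/2)·(77/26) = 1155/52.
New z = 81/4 + (1155/52) = 552/13.

552/13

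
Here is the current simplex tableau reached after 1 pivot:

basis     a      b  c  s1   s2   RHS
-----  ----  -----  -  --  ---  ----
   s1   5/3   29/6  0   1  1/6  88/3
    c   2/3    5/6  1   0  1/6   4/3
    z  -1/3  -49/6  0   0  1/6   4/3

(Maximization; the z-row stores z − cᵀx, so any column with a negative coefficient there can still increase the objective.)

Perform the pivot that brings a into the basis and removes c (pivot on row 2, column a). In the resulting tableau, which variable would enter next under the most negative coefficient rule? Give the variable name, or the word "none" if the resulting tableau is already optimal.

Pivot element 2/3. New z-row = old z-row − (-1/3)·(row 2/(2/3)).
Updated z-row coefficients: a: 0, b: -31/4, c: 1/2, s1: 0, s2: 1/4.
The most negative is -31/4 in column b, so b would enter next.

b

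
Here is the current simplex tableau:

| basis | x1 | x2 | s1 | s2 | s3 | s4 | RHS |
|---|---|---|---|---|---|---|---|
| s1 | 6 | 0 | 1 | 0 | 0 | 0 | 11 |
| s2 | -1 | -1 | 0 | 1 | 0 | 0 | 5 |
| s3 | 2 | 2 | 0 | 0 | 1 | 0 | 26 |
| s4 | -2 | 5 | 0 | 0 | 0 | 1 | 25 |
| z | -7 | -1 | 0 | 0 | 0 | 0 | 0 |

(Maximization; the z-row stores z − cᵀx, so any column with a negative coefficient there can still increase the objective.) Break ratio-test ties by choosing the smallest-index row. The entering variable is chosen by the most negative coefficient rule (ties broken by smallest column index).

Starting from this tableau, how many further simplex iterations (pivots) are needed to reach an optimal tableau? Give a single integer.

pivot: x1 in, s1 out → z = 77/6
pivot: x2 in, s4 out → z = 557/30
No improving column remains; optimal.

2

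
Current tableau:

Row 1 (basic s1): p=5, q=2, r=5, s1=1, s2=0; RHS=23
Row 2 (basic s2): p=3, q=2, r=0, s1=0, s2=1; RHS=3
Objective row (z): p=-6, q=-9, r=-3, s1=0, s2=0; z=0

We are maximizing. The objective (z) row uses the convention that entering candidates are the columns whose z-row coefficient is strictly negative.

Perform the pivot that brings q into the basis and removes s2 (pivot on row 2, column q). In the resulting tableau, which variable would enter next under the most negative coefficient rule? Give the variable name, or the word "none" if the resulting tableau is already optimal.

r

Pivot element 2. New z-row = old z-row − (-9)·(row 2/2).
Updated z-row coefficients: p: 15/2, q: 0, r: -3, s1: 0, s2: 9/2.
The most negative is -3 in column r, so r would enter next.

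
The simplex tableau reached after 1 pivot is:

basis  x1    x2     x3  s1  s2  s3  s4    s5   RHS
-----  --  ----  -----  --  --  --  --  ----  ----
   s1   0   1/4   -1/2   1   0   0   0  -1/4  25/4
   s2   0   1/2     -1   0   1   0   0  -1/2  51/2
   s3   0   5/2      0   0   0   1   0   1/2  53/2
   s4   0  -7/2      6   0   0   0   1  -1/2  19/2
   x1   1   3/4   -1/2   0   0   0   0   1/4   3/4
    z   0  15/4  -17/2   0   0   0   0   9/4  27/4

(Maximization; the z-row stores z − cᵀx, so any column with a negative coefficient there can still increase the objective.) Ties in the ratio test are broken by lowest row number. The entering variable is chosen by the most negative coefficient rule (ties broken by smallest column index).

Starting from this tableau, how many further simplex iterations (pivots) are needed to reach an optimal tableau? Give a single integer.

2

pivot: x3 in, s4 out → z = 485/24
pivot: x2 in, x1 out → z = 267/11
No improving column remains; optimal.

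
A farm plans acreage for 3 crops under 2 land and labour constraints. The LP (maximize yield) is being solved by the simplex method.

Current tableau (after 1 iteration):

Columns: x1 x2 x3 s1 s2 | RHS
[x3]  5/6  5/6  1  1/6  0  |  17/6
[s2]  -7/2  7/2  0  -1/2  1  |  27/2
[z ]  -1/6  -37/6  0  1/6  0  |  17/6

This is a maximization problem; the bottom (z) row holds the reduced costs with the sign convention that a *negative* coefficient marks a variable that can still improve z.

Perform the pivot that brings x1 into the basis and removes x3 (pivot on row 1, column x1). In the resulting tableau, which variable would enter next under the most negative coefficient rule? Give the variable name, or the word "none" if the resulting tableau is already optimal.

Pivot element 5/6. New z-row = old z-row − (-1/6)·(row 1/(5/6)).
Updated z-row coefficients: x1: 0, x2: -6, x3: 1/5, s1: 1/5, s2: 0.
The most negative is -6 in column x2, so x2 would enter next.

x2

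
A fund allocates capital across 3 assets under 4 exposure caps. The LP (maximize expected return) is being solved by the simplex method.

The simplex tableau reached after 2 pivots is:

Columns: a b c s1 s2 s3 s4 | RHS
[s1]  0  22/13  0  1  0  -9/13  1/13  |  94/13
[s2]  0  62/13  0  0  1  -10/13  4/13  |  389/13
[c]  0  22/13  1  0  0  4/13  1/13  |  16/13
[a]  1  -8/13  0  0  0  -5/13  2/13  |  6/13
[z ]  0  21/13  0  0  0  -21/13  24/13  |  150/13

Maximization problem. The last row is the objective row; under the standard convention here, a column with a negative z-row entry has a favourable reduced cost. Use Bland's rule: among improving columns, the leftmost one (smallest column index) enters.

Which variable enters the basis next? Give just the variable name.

s3

Objective-row coefficients: a: 0, b: 21/13, c: 0, s1: 0, s2: 0, s3: -21/13, s4: 24/13.
Improving columns: s3. Bland's rule picks the smallest column index → s3.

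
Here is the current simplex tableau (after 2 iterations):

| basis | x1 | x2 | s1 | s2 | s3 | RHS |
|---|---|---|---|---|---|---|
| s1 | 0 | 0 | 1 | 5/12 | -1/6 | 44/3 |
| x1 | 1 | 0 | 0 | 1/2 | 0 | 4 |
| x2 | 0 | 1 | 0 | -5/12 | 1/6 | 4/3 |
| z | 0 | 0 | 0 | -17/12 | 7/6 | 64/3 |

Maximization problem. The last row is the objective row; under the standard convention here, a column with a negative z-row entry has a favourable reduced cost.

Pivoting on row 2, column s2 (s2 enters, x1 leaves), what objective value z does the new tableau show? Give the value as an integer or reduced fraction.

Minimum ratio for s2: 4/(1/2) = 8.
z changes by −(z-row coeff of s2)·ratio = −(-17/12)·8 = 34/3.
New z = 64/3 + (34/3) = 98/3.

98/3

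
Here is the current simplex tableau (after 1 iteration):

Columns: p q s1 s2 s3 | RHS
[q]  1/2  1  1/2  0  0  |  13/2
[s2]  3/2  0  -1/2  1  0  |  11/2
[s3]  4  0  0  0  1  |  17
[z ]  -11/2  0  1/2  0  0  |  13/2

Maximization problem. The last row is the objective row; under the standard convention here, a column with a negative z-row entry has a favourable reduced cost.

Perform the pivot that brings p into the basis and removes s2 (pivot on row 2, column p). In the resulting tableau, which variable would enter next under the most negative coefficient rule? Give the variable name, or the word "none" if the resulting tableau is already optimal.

Pivot element 3/2. New z-row = old z-row − (-11/2)·(row 2/(3/2)).
Updated z-row coefficients: p: 0, q: 0, s1: -4/3, s2: 11/3, s3: 0.
The most negative is -4/3 in column s1, so s1 would enter next.

s1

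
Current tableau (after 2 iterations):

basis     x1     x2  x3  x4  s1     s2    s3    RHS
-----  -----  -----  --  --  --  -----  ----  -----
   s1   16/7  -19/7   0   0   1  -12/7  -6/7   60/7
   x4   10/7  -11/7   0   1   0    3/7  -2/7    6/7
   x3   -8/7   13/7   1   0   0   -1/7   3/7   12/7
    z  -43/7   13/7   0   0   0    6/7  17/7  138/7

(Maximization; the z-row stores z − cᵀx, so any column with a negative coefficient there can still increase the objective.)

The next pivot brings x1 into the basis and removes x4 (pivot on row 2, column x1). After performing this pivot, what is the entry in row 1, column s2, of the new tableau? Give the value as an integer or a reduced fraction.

-12/5

Pivot element is row 2, column x1: 10/7.
Normalize row 2: new (row 2, s2) = (3/7)/(10/7) = 3/10.
row 1 ← row 1 − (16/7)·(new row 2): -12/7 − (16/7)·(3/10) = -12/5.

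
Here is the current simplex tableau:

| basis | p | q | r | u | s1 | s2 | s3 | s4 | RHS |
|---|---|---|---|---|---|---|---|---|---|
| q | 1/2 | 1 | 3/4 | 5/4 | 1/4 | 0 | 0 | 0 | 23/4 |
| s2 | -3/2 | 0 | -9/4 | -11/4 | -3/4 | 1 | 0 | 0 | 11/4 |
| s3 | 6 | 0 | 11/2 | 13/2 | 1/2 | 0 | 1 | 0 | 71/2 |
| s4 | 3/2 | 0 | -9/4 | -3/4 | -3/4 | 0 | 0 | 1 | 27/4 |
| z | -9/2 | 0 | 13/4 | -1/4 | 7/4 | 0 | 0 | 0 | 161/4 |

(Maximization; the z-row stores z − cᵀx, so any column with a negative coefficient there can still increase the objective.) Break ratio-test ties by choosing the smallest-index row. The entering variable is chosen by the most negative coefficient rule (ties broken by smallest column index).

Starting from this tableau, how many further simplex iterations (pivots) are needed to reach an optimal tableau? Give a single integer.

3

pivot: p in, s4 out → z = 121/2
pivot: r in, s3 out → z = 1814/29
pivot: u in, r out → z = 1192/19
No improving column remains; optimal.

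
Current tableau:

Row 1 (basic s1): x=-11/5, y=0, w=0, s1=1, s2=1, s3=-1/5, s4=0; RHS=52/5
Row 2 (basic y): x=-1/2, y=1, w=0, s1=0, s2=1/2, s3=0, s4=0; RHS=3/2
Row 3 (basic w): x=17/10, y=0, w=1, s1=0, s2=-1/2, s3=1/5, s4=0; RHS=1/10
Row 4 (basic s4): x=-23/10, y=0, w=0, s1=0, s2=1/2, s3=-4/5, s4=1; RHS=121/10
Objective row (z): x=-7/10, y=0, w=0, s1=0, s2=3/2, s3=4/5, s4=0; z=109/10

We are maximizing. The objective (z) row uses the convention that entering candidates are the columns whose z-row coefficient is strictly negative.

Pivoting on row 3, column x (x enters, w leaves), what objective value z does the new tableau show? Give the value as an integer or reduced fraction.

186/17

Minimum ratio for x: (1/10)/(17/10) = 1/17.
z changes by −(z-row coeff of x)·ratio = −(-7/10)·(1/17) = 7/170.
New z = 109/10 + (7/170) = 186/17.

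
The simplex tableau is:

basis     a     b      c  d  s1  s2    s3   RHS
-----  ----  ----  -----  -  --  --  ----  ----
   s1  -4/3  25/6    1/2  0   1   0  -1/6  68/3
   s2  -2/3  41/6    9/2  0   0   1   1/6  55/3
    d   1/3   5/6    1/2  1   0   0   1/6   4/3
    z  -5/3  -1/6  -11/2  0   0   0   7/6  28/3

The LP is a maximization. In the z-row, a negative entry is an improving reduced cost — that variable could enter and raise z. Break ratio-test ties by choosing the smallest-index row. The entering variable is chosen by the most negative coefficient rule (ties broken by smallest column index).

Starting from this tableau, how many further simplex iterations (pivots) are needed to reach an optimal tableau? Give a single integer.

1

pivot: c in, d out → z = 24
No improving column remains; optimal.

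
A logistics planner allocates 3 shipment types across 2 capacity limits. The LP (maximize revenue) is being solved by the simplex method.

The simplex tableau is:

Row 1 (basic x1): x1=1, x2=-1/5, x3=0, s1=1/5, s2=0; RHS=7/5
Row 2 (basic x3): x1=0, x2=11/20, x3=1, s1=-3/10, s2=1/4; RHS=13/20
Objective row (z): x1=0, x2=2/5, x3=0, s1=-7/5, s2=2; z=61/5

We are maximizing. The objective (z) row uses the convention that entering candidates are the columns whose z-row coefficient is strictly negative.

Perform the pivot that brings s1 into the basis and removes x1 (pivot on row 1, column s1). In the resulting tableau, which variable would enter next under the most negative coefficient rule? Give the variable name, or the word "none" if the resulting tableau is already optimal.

Pivot element 1/5. New z-row = old z-row − (-7/5)·(row 1/(1/5)).
Updated z-row coefficients: x1: 7, x2: -1, x3: 0, s1: 0, s2: 2.
The most negative is -1 in column x2, so x2 would enter next.

x2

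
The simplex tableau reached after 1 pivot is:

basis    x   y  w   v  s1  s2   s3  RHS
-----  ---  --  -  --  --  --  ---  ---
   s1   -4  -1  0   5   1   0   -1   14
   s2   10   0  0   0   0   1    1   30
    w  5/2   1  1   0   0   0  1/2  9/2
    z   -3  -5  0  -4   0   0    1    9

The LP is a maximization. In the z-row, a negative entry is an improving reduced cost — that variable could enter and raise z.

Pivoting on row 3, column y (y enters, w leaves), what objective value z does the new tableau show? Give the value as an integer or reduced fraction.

63/2

Minimum ratio for y: (9/2)/1 = 9/2.
z changes by −(z-row coeff of y)·ratio = −(-5)·(9/2) = 45/2.
New z = 9 + (45/2) = 63/2.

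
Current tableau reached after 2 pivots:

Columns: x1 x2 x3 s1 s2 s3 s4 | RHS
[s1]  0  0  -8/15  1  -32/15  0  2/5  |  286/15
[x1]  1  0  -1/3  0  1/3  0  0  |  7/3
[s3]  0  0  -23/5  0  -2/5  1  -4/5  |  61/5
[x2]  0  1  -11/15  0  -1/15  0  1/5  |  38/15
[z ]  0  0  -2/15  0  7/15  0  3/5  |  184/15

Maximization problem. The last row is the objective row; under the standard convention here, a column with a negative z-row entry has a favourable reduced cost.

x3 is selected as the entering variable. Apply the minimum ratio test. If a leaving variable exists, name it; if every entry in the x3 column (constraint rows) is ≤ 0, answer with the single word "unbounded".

unbounded

x3-column entries: row 1: -8/15, row 2: -1/3, row 3: -23/5, row 4: -11/15. All ≤ 0, so x3 can increase without bound; the LP is unbounded in this direction.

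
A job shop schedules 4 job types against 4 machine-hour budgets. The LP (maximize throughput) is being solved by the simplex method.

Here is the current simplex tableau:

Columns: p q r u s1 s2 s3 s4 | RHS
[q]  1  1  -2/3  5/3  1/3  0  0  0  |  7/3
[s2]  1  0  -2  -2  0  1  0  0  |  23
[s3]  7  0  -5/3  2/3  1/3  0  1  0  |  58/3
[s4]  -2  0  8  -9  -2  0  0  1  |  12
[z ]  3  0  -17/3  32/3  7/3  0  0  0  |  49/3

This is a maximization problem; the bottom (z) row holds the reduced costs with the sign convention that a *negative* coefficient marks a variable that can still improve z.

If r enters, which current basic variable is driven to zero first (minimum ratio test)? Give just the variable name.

Ratios: row 1 (q): entry -2/3 ≤ 0, skip; row 2 (s2): entry -2 ≤ 0, skip; row 3 (s3): entry -5/3 ≤ 0, skip; row 4 (s4): 12/8 = 3/2.
Minimum ratio 3/2 is in the s4 row, so s4 leaves.

s4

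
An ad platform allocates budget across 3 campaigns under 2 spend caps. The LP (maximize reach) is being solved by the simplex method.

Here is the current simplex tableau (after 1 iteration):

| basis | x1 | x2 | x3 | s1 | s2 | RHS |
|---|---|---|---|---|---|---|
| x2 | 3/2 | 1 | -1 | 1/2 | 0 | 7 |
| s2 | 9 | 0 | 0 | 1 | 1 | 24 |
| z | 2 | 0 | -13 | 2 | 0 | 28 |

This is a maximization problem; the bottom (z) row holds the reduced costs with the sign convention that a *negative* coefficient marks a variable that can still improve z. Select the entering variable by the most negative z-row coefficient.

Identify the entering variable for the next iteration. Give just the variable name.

x3

Objective-row coefficients: x1: 2, x2: 0, x3: -13, s1: 2, s2: 0.
The most negative is -13 in column x3, so x3 enters.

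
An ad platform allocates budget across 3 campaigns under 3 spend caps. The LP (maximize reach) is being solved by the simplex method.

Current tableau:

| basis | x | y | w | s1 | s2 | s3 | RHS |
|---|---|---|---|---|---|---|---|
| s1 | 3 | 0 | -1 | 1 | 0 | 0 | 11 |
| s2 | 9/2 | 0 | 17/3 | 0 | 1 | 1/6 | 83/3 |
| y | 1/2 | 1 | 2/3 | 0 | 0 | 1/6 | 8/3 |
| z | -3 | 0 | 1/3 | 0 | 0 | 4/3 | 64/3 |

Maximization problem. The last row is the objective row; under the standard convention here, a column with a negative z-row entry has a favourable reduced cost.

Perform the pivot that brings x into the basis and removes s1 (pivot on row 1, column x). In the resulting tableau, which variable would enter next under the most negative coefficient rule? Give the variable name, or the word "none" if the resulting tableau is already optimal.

Pivot element 3. New z-row = old z-row − (-3)·(row 1/3).
Updated z-row coefficients: x: 0, y: 0, w: -2/3, s1: 1, s2: 0, s3: 4/3.
The most negative is -2/3 in column w, so w would enter next.

w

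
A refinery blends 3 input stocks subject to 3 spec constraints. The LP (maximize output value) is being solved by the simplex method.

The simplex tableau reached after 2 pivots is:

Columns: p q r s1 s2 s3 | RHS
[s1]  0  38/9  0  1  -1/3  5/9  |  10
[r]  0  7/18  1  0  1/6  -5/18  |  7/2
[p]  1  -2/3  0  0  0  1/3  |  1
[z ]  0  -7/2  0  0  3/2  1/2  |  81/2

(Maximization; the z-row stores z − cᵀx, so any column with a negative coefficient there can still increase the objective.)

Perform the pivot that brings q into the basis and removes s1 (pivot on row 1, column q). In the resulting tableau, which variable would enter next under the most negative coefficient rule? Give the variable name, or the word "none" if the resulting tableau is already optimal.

none

Pivot element 38/9. New z-row = old z-row − (-7/2)·(row 1/(38/9)).
Updated z-row coefficients: p: 0, q: 0, r: 0, s1: 63/76, s2: 93/76, s3: 73/76.
No coefficient is strictly negative; the tableau after this pivot is optimal.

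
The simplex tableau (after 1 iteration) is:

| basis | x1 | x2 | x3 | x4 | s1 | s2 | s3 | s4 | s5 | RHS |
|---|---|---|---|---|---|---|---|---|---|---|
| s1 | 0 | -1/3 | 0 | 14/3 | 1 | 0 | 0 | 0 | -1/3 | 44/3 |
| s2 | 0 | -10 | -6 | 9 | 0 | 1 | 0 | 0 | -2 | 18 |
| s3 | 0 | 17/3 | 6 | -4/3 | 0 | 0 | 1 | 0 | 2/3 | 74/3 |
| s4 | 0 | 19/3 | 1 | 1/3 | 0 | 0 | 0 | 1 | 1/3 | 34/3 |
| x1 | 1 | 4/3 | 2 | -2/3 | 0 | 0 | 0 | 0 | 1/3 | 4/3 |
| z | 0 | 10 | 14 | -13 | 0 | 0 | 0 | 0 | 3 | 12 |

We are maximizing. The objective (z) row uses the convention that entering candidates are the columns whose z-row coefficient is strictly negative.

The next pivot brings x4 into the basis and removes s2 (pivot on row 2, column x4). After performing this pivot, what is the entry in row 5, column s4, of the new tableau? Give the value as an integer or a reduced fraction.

Pivot element is row 2, column x4: 9.
Normalize row 2: new (row 2, s4) = 0/9 = 0.
row 5 ← row 5 − (-2/3)·(new row 2): 0 − (-2/3)·0 = 0.

0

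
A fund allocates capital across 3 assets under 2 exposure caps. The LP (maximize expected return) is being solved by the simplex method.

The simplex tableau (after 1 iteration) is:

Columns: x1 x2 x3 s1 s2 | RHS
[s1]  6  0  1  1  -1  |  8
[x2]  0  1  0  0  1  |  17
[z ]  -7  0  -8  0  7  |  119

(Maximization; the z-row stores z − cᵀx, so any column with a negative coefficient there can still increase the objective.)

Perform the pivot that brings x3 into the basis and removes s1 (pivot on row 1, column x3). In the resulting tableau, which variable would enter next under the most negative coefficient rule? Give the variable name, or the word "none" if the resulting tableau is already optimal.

Pivot element 1. New z-row = old z-row − (-8)·(row 1/1).
Updated z-row coefficients: x1: 41, x2: 0, x3: 0, s1: 8, s2: -1.
The most negative is -1 in column s2, so s2 would enter next.

s2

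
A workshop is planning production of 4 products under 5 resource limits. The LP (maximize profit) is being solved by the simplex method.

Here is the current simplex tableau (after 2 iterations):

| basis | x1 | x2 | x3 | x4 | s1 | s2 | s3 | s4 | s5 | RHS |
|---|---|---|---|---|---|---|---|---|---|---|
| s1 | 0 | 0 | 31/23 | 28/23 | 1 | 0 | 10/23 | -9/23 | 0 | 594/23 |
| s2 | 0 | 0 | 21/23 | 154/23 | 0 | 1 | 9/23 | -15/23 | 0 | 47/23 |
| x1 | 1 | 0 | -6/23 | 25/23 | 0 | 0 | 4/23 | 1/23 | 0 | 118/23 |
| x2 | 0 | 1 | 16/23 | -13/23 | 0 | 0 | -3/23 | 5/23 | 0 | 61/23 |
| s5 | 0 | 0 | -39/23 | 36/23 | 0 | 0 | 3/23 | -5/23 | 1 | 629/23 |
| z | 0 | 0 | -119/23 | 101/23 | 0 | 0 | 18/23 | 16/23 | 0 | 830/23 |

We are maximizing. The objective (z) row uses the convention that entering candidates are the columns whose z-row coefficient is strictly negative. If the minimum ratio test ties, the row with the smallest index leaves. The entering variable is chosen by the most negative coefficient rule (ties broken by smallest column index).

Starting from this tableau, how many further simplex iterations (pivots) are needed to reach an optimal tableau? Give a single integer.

2

pivot: x3 in, s2 out → z = 143/3
pivot: s4 in, x2 out → z = 784/15
No improving column remains; optimal.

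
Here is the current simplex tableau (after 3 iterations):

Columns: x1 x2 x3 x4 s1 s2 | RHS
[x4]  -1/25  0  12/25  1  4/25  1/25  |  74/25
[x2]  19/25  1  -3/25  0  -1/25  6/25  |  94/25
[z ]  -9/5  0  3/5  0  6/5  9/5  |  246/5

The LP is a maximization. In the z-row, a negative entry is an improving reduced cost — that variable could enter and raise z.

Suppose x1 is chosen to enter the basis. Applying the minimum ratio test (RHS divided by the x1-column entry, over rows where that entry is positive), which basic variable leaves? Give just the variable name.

x2

Ratios: row 1 (x4): entry -1/25 ≤ 0, skip; row 2 (x2): (94/25)/(19/25) = 94/19.
Minimum ratio 94/19 is in the x2 row, so x2 leaves.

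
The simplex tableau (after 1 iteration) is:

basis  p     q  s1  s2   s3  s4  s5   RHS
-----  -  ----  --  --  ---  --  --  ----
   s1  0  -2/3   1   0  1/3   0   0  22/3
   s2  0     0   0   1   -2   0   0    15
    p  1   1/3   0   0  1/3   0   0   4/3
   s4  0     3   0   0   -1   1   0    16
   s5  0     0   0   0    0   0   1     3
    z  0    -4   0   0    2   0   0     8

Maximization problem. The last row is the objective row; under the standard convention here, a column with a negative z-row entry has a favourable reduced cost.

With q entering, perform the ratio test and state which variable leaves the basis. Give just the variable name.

p

Ratios: row 1 (s1): entry -2/3 ≤ 0, skip; row 2 (s2): entry 0 ≤ 0, skip; row 3 (p): (4/3)/(1/3) = 4; row 4 (s4): 16/3 = 16/3; row 5 (s5): entry 0 ≤ 0, skip.
Minimum ratio 4 is in the p row, so p leaves.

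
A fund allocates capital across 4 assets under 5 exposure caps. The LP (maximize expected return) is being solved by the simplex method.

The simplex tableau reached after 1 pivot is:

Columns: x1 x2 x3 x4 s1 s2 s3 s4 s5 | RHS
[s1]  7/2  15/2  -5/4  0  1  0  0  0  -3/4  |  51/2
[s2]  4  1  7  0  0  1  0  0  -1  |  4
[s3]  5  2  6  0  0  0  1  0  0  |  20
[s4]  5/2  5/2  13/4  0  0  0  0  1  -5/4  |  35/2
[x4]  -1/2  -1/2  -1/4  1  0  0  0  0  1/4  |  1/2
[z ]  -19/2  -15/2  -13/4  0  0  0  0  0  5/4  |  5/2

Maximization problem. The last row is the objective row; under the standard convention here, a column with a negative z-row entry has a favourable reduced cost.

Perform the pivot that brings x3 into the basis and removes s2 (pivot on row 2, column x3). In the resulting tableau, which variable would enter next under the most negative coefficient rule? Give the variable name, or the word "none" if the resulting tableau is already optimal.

Pivot element 7. New z-row = old z-row − (-13/4)·(row 2/7).
Updated z-row coefficients: x1: -107/14, x2: -197/28, x3: 0, x4: 0, s1: 0, s2: 13/28, s3: 0, s4: 0, s5: 11/14.
The most negative is -107/14 in column x1, so x1 would enter next.

x1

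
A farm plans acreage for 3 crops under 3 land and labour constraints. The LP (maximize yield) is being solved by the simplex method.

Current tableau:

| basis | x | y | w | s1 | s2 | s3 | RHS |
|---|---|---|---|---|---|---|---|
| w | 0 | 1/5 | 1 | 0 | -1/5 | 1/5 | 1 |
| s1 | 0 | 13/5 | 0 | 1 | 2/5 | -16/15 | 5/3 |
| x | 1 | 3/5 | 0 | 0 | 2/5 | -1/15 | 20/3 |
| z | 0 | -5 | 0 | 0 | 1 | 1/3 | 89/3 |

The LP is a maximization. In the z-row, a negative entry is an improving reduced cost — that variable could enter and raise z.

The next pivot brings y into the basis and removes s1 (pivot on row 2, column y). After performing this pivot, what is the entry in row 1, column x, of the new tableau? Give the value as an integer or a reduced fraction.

Pivot element is row 2, column y: 13/5.
Normalize row 2: new (row 2, x) = 0/(13/5) = 0.
row 1 ← row 1 − (1/5)·(new row 2): 0 − (1/5)·0 = 0.

0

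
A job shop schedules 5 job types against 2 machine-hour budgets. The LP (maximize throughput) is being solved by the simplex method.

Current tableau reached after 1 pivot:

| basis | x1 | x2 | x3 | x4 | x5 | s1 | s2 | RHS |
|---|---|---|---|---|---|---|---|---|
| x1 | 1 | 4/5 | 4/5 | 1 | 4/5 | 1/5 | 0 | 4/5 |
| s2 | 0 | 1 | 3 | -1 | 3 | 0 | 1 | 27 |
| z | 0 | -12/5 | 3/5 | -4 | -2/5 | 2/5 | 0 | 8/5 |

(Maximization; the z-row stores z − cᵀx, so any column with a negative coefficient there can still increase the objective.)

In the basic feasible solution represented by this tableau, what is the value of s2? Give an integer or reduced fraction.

27

s2 is basic (row 2); its value is the RHS of that row: 27.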